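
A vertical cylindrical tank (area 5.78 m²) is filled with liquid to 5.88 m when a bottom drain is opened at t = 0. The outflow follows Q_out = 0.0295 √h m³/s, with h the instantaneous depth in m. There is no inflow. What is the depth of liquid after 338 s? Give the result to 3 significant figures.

2.44 m

Mass balance (ρ constant): A dh/dt = −0.0295 √h.
This is separable: 2 d(√h)/dt = −0.0295/A, so √h = √h₀ − (0.0295/(2A)) t.
√h = √5.88 − 0.0295·338/(2·5.78) = 2.4249 − 0.86254 = 1.5623.
h = 1.5623² = 2.4409 m.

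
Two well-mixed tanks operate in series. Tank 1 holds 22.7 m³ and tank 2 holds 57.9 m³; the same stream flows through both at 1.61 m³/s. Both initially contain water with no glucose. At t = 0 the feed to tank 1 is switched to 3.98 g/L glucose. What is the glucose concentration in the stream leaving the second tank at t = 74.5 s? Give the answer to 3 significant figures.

3.17 g/L

Each tank obeys Vᵢ dCᵢ/dt = Q(Cᵢ₋₁ − Cᵢ), so τᵢ = Vᵢ/Q.
τ₁ = 22.7/1.61 = 14.099 s; τ₂ = 57.9/1.61 = 35.963 s.
Tank 1: C₁ = C_in(1 − e^(−t/τ₁)). Tank 2 (τ₁ ≠ τ₂): C₂ = C_in[1 − (τ₁ e^(−t/τ₁) − τ₂ e^(−t/τ₂))/(τ₁ − τ₂)].
At t = 74.5: e^(−t/τ₁) = 0.0050725, e^(−t/τ₂) = 0.12599.
C₂ = 3.98·[1 − (14.099·0.0050725 − 35.963·0.12599)/(-21.863)] = 3.98·0.79604 = 3.1682 g/L.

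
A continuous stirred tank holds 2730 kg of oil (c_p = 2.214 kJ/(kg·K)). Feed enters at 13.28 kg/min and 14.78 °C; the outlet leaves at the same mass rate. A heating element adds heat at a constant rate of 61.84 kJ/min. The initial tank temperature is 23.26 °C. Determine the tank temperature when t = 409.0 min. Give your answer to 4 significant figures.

17.76 °C

M c_p dT/dt = ṁ c_p (T_in − T) + Q̇.
τ = M/ṁ = 205.572 min; T_ss = T_in + Q̇/(ṁ c_p) = 14.78 + 61.84/(13.28·2.214) = 16.8833 °C.
Integrating: T(t) = T_ss + (T₀ − T_ss) e^(−t/τ).
T(409.0) = 16.8833 + (6.37674)·e^(−409.0/205.572) = 16.8833 + (6.37674)·0.136755 = 17.7553 °C.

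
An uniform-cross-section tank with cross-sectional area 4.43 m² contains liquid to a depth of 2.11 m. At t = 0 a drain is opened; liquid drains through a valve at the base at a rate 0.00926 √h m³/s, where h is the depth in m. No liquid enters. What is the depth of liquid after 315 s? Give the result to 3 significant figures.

1.26 m

Mass balance (ρ constant): A dh/dt = −0.00926 √h.
This is separable: 2 d(√h)/dt = −0.00926/A, so √h = √h₀ − (0.00926/(2A)) t.
√h = √2.11 − 0.00926·315/(2·4.43) = 1.4526 − 0.32922 = 1.1234.
h = 1.1234² = 1.2619 m.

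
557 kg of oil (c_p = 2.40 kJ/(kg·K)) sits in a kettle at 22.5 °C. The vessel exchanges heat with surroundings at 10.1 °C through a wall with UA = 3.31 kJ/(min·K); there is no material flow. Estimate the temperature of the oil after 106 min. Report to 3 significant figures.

M c_p dT/dt = −UA(T − T_amb).
dT/dt = (T_ss − T)/τ with T_ss = T_amb = 10.100 °C, τ = M c_p/UA = 557·2.40/3.31 = 403.87 min.
Solution: T(t) = T_ss + (T₀ − T_ss) e^(−t/τ).
T(106) = 10.100 + (12.400)·0.76916 = 19.638 °C.

19.6 °C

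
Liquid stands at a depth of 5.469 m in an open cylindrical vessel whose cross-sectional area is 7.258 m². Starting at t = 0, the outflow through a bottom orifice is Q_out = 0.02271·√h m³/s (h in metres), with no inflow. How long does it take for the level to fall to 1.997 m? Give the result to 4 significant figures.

A dh/dt = −Q_out = −0.02271 √h.
∫ h^(−1/2) dh = −(0.02271/A) ∫ dt, giving 2√h = 2√h₀ − (0.02271/A) t.
t = 2A(√h₀ − √h)/0.02271 = 2·7.258·(√5.469 − √1.997)/0.02271
  = 14.5160 × (2.33859 − 1.41315) / 0.02271 = 591.530 s.

591.5 s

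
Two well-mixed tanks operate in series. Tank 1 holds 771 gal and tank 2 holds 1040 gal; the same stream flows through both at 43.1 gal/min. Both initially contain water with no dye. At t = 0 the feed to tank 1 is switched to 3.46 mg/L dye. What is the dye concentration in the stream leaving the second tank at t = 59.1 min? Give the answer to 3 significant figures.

Each tank obeys Vᵢ dCᵢ/dt = Q(Cᵢ₋₁ − Cᵢ), so τᵢ = Vᵢ/Q.
τ₁ = 771/43.1 = 17.889 min; τ₂ = 1040/43.1 = 24.130 min.
Solving the cascade with C₁(0)=C₂(0)=0 gives C₂(t) = C_in[1 − (τ₁ e^(−t/τ₁) − τ₂ e^(−t/τ₂))/(τ₁ − τ₂)].
At t = 59.1: e^(−t/τ₁) = 0.036744, e^(−t/τ₂) = 0.086359.
C₂ = 3.46·[1 − (17.889·0.036744 − 24.130·0.086359)/(-6.2413)] = 3.46·0.77144 = 2.6692 mg/L.

2.67 mg/L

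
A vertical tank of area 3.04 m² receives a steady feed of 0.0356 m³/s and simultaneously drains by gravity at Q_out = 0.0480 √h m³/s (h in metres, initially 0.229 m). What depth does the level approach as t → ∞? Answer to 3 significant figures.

A dh/dt = Q_in − 0.0480 √h. Steady state requires inflow = outflow:
Q_in = 0.0480 √h_ss ⇒ √h_ss = 0.0356/0.0480 = 0.74167.
h_ss = 0.74167² = 0.55007 m. (Since h₀ = 0.229 m < h_ss, the level will rise toward this value.)

0.550 m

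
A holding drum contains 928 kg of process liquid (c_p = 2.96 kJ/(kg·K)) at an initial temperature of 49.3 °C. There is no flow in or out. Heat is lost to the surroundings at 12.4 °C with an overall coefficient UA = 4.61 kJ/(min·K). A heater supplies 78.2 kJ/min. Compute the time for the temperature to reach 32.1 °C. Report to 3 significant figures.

1180 min

Lumped-capacitance energy balance: M c_p dT/dt = UA(T_amb − T) + Q̇.
τ = M c_p/UA = 595.85 min; T_ss = T_amb + Q̇/UA = 12.4 + 78.2/4.61 = 29.363 °C.
T(t) = T_ss + (T₀ − T_ss)e^(−t/τ); set T = 32.1:
t = −τ ln[(T − T_ss)/(T₀ − T_ss)] = −595.85 · ln(0.13728) = 1183.2 min.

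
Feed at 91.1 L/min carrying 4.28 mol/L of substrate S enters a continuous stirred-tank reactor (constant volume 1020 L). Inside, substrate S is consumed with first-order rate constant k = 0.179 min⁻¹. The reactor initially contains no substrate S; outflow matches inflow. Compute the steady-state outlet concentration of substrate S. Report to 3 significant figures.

1.42 mol/L

Species balance: V dC/dt = Q C_in − Q C − k V C.
Steady state (dC/dt = 0): C_ss = Q C_in/(Q + kV) = C_in/(1 + kV/Q).
C_ss = 91.1·4.28/(91.1 + 0.179·1020) = 389.91/273.68 = 1.4247 mol/L.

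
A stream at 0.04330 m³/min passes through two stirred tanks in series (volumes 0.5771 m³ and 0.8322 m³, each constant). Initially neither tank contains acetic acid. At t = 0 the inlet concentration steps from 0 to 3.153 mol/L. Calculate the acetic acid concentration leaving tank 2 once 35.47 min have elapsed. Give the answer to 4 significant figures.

Time constants: τᵢ = Vᵢ/Q for each well-mixed tank.
τ₁ = 0.5771/0.04330 = 13.3279 min; τ₂ = 0.8322/0.04330 = 19.2194 min.
Tank 1: C₁ = C_in(1 − e^(−t/τ₁)). Tank 2 (τ₁ ≠ τ₂): C₂ = C_in[1 − (τ₁ e^(−t/τ₁) − τ₂ e^(−t/τ₂))/(τ₁ − τ₂)].
At t = 35.47: e^(−t/τ₁) = 0.0698556, e^(−t/τ₂) = 0.157941.
C₂ = 3.153·[1 − (13.3279·0.0698556 − 19.2194·0.157941)/(-5.89145)] = 3.153·0.642786 = 2.02671 mol/L.

2.027 mol/L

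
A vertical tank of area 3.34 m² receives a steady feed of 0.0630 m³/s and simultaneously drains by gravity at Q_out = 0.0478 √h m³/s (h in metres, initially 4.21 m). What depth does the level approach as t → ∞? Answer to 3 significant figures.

Level balance: A dh/dt = 0.0630 − 0.0478 √h. Setting dh/dt = 0:
Q_in = 0.0478 √h_ss ⇒ √h_ss = 0.0630/0.0478 = 1.3180.
h_ss = 1.3180² = 1.7371 m. (Since h₀ = 4.21 m > h_ss, the level will fall toward this value.)

1.74 m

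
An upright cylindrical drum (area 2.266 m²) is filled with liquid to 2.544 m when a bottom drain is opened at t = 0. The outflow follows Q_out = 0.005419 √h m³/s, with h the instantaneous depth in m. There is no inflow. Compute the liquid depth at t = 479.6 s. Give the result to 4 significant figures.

A dh/dt = −Q_out = −0.005419 √h.
∫ h^(−1/2) dh = −(0.005419/A) ∫ dt, giving 2√h = 2√h₀ − (0.005419/A) t.
√h = √2.544 − 0.005419·479.6/(2·2.266) = 1.59499 − 0.573467 = 1.02153.
h = 1.02153² = 1.04351 m.

1.044 m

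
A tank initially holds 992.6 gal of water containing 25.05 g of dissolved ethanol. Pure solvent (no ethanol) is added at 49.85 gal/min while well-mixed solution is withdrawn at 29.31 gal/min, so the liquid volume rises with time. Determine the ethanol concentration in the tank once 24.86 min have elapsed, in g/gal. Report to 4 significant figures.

Total volume: dV/dt = Q_in − Q_out = 20.5400 gal/min, so V(t) = 992.6 + 20.5400 t and V(24.86) = 1503.22 gal.
Solute balance: dm/dt = 0 − Q_out C = −Q_out m/V(t).
dm/m = −Q_out dt/(V₀ + 20.5400 t); integrating gives ln(m/m₀) = −(Q_out/(Q_in−Q_out)) ln(V/V₀).
m = m₀ (V₀/V)^(Q_out/(Q_in−Q_out)) = 25.05 × (992.6/1503.22)^(1.42697) = 13.8547 g.
C = m/V = 13.8547/1503.22 = 0.00921665 g/gal.

0.009217 g/gal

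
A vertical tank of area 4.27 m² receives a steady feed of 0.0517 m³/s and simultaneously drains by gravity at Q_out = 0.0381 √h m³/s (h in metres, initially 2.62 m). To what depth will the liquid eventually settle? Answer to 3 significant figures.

1.84 m

Mass balance (ρ constant): A dh/dt = Q_in − 0.0381 √h. At steady state dh/dt = 0:
Q_in = 0.0381 √h_ss ⇒ √h_ss = 0.0517/0.0381 = 1.3570.
h_ss = 1.3570² = 1.8413 m. (Since h₀ = 2.62 m > h_ss, the level will fall toward this value.)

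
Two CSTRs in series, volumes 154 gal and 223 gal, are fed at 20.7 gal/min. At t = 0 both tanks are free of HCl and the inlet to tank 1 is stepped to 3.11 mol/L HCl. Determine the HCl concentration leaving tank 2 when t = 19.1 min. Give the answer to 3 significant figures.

1.94 mol/L

Species balance on tank i: dCᵢ/dt = (Cᵢ₋₁ − Cᵢ)/τᵢ with τᵢ = Vᵢ/Q.
τ₁ = 154/20.7 = 7.4396 min; τ₂ = 223/20.7 = 10.773 min.
Solving the cascade with C₁(0)=C₂(0)=0 gives C₂(t) = C_in[1 − (τ₁ e^(−t/τ₁) − τ₂ e^(−t/τ₂))/(τ₁ − τ₂)].
At t = 19.1: e^(−t/τ₁) = 0.076740, e^(−t/τ₂) = 0.16983.
C₂ = 3.11·[1 − (7.4396·0.076740 − 10.773·0.16983)/(-3.3333)] = 3.11·0.62240 = 1.9357 mol/L.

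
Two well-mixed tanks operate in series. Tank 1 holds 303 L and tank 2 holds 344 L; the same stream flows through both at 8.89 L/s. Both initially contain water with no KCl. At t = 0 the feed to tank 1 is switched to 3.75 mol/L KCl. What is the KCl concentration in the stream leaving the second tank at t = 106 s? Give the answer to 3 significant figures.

Time constants: τᵢ = Vᵢ/Q for each well-mixed tank.
τ₁ = 303/8.89 = 34.083 s; τ₂ = 344/8.89 = 38.695 s.
Solving the cascade with C₁(0)=C₂(0)=0 gives C₂(t) = C_in[1 − (τ₁ e^(−t/τ₁) − τ₂ e^(−t/τ₂))/(τ₁ − τ₂)].
At t = 106: e^(−t/τ₁) = 0.044599, e^(−t/τ₂) = 0.064612.
C₂ = 3.75·[1 − (34.083·0.044599 − 38.695·0.064612)/(-4.6119)] = 3.75·0.78749 = 2.9531 mol/L.

2.95 mol/L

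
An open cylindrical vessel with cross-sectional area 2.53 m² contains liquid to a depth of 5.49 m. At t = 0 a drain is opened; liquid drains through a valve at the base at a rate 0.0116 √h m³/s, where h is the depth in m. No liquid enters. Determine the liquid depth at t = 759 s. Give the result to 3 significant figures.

With no inflow, A dh/dt = −0.0116 √h.
∫ h^(−1/2) dh = −(0.0116/A) ∫ dt, giving 2√h = 2√h₀ − (0.0116/A) t.
√h = √5.49 − 0.0116·759/(2·2.53) = 2.3431 − 1.7400 = 0.60307.
h = 0.60307² = 0.36370 m.

0.364 m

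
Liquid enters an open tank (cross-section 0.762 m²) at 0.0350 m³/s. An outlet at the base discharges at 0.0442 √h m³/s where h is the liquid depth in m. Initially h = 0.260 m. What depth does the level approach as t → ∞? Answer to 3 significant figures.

0.627 m

A dh/dt = Q_in − 0.0442 √h. Steady state requires inflow = outflow:
Q_in = 0.0442 √h_ss ⇒ √h_ss = 0.0350/0.0442 = 0.79186.
h_ss = 0.79186² = 0.62703 m. (Since h₀ = 0.260 m < h_ss, the level will rise toward this value.)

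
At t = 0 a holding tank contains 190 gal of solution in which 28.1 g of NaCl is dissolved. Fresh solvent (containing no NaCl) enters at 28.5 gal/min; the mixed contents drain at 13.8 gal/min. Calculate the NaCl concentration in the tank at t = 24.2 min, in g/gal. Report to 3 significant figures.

Let m(t) be the amount of NaCl. Volume: V(t) = V₀ + (Q_in − Q_out) t = 190 + 14.700 t; V(24.2) = 545.74 gal.
No NaCl enters, so dm/dt = −Q_out · (m/V).
dm/m = −Q_out dt/(V₀ + 14.700 t); integrating gives ln(m/m₀) = −(Q_out/(Q_in−Q_out)) ln(V/V₀).
m = m₀ (V₀/V)^(Q_out/(Q_in−Q_out)) = 28.1 × (190/545.74)^(0.93878) = 10.436 g.
C = m/V = 10.436/545.74 = 0.019122 g/gal.

0.0191 g/gal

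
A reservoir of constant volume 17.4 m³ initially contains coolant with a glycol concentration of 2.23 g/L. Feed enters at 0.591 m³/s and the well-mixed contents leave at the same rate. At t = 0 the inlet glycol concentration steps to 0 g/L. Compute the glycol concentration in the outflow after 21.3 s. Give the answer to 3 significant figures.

1.08 g/L

Unsteady species balance (constant V, well mixed): V dC/dt = Q(C_in − C).
So dC/dt = (C_in − C)/τ with τ = V/Q = 17.4/0.591 = 29.442 s.
C approaches C_in exponentially: C(t) = C_in + (C₀ − C_in) e^(−t/τ).
C(21.3) = 0 + (2.23 − 0)·e^(−21.3/29.442) = 0 + (2.2300)·0.48507 = 1.0817 g/L.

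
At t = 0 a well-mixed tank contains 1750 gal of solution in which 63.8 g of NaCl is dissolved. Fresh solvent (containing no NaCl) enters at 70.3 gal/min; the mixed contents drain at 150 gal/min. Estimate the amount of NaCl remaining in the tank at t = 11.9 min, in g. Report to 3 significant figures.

14.7 g

Let m(t) be the amount of NaCl. Volume: V(t) = V₀ + (Q_in − Q_out) t = 1750 − 79.700 t; V(11.9) = 801.57 gal.
Solute balance: dm/dt = 0 − Q_out C = −Q_out m/V(t).
dm/m = −Q_out dt/(V₀ − 79.700 t); integrating gives ln(m/m₀) = −(Q_out/(Q_in−Q_out)) ln(V/V₀).
m = m₀ (V₀/V)^(Q_out/(Q_in−Q_out)) = 63.8 × (1750/801.57)^(-1.8821) = 14.676 g.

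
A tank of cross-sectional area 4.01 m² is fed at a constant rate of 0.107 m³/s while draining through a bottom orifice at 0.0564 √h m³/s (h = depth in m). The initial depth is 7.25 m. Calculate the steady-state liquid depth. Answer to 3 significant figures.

A dh/dt = Q_in − 0.0564 √h. Steady state requires inflow = outflow:
Q_in = 0.0564 √h_ss ⇒ √h_ss = 0.107/0.0564 = 1.8972.
h_ss = 1.8972² = 3.5992 m. (Since h₀ = 7.25 m > h_ss, the level will fall toward this value.)

3.60 m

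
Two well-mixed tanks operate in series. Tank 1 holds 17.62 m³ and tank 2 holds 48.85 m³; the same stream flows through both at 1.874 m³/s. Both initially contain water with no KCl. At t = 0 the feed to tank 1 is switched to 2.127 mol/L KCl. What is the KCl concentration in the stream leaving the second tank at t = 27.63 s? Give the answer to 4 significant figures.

Time constants: τᵢ = Vᵢ/Q for each well-mixed tank.
τ₁ = 17.62/1.874 = 9.40235 s; τ₂ = 48.85/1.874 = 26.0672 s.
Solving the cascade with C₁(0)=C₂(0)=0 gives C₂(t) = C_in[1 − (τ₁ e^(−t/τ₁) − τ₂ e^(−t/τ₂))/(τ₁ − τ₂)].
At t = 27.63: e^(−t/τ₁) = 0.0529383, e^(−t/τ₂) = 0.346473.
C₂ = 2.127·[1 − (9.40235·0.0529383 − 26.0672·0.346473)/(-16.6649)] = 2.127·0.487915 = 1.03779 mol/L.

1.038 mol/L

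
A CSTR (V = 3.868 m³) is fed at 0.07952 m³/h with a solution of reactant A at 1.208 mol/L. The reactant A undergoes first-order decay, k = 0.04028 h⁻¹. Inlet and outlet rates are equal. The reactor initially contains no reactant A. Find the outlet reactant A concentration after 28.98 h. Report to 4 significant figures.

Species balance: V dC/dt = Q C_in − Q C − k V C.
dC/dt = (Q/V) C_in − (Q/V + k) C; effective rate a = Q/V + k = 0.0205584 + 0.04028 = 0.0608384 h⁻¹.
C_ss = Q C_in/(Q + kV) = 0.408206 mol/L; C(t) = C_ss + (C₀ − C_ss) e^(−a t).
C(28.98) = 0.408206 + (-0.408206)·e^(−0.0608384·28.98) = 0.408206 + (-0.408206)·0.171513 = 0.338193 mol/L.

0.3382 mol/L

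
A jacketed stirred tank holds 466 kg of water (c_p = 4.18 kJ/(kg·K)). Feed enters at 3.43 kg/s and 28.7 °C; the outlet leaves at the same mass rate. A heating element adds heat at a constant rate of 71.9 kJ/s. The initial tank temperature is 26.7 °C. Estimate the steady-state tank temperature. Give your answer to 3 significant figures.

33.7 °C

Unsteady energy balance on the tank contents: M c_p dT/dt = ṁ c_p (T_in − T) + 71.9.
At steady state dT/dt = 0 ⇒ T_ss = T_in + Q̇/(ṁ c_p) = 28.7 + 71.9/(3.43·4.18) = 33.715 °C.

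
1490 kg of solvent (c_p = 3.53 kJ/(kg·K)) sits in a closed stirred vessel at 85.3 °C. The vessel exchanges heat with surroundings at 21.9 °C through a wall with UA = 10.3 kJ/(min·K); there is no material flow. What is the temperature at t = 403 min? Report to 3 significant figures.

M c_p dT/dt = −UA(T − T_amb).
dT/dt = (T_ss − T)/τ with T_ss = T_amb = 21.900 °C, τ = M c_p/UA = 1490·3.53/10.3 = 510.65 min.
This is linear first-order; T(t) = T_ss + (T₀ − T_ss) e^(−t/τ).
T(403) = 21.900 + (63.400)·0.45421 = 50.697 °C.

50.7 °C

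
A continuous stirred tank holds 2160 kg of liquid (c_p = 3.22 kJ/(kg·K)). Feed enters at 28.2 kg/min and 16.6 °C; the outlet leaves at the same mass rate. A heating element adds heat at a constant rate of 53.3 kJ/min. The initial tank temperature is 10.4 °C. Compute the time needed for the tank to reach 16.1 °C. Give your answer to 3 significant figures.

M c_p dT/dt = ṁ c_p (T_in − T) + Q̇.
τ = M/ṁ = 76.596 min; T_ss = T_in + Q̇/(ṁ c_p) = 17.187 °C.
T(t) = T_ss + (T₀ − T_ss) e^(−t/τ). Set T = 16.1:
e^(−t/τ) = (16.1 − 17.187)/(10.4 − 17.187) = 0.16016
t = −76.596 · ln(0.16016) = 140.29 min.

140 min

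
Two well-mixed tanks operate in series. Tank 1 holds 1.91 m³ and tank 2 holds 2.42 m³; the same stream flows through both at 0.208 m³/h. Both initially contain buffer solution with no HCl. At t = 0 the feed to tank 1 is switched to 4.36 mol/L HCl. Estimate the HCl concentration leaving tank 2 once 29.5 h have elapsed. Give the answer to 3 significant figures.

3.38 mol/L

Time constants: τᵢ = Vᵢ/Q for each well-mixed tank.
τ₁ = 1.91/0.208 = 9.1827 h; τ₂ = 2.42/0.208 = 11.635 h.
Solving the cascade with C₁(0)=C₂(0)=0 gives C₂(t) = C_in[1 − (τ₁ e^(−t/τ₁) − τ₂ e^(−t/τ₂))/(τ₁ − τ₂)].
At t = 29.5: e^(−t/τ₁) = 0.040253, e^(−t/τ₂) = 0.079219.
C₂ = 4.36·[1 − (9.1827·0.040253 − 11.635·0.079219)/(-2.4519)] = 4.36·0.77485 = 3.3783 mol/L.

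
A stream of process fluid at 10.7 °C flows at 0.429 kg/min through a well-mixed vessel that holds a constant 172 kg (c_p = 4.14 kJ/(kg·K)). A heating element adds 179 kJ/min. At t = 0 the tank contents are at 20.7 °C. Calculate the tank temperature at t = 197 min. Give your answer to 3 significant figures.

M c_p dT/dt = ṁ c_p (T_in − T) + Q̇.
τ = M/ṁ = 400.93 min; T_ss = T_in + Q̇/(ṁ c_p) = 10.7 + 179/(0.429·4.14) = 111.48 °C.
T approaches T_ss exponentially: T(t) = T_ss + (T₀ − T_ss) e^(−t/τ).
T(197) = 111.48 + (-90.785)·e^(−197/400.93) = 111.48 + (-90.785)·0.61180 = 55.943 °C.

55.9 °C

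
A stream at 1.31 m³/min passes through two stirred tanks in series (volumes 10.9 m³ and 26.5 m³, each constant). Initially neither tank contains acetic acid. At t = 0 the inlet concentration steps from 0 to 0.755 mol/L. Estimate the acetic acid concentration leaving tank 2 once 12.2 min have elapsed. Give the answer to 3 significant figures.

Each tank obeys Vᵢ dCᵢ/dt = Q(Cᵢ₋₁ − Cᵢ), so τᵢ = Vᵢ/Q.
τ₁ = 10.9/1.31 = 8.3206 min; τ₂ = 26.5/1.31 = 20.229 min.
Solving the cascade with C₁(0)=C₂(0)=0 gives C₂(t) = C_in[1 − (τ₁ e^(−t/τ₁) − τ₂ e^(−t/τ₂))/(τ₁ − τ₂)].
At t = 12.2: e^(−t/τ₁) = 0.23079, e^(−t/τ₂) = 0.54712.
C₂ = 0.755·[1 − (8.3206·0.23079 − 20.229·0.54712)/(-11.908)] = 0.755·0.23186 = 0.17506 mol/L.

0.175 mol/L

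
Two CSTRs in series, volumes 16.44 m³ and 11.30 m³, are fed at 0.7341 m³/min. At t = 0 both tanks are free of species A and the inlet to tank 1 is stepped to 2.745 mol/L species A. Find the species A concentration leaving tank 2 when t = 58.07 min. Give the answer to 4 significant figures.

Time constants: τᵢ = Vᵢ/Q for each well-mixed tank.
τ₁ = 16.44/0.7341 = 22.3948 min; τ₂ = 11.30/0.7341 = 15.3930 min.
Tank 1: C₁ = C_in(1 − e^(−t/τ₁)). Tank 2 (τ₁ ≠ τ₂): C₂ = C_in[1 − (τ₁ e^(−t/τ₁) − τ₂ e^(−t/τ₂))/(τ₁ − τ₂)].
At t = 58.07: e^(−t/τ₁) = 0.0747941, e^(−t/τ₂) = 0.0229946.
C₂ = 2.745·[1 − (22.3948·0.0747941 − 15.3930·0.0229946)/(7.00177)] = 2.745·0.811328 = 2.22709 mol/L.

2.227 mol/L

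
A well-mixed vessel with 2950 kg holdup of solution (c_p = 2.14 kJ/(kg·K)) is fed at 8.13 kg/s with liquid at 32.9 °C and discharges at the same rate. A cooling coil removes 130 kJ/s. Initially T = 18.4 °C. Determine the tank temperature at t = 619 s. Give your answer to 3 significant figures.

24.2 °C

Heat balance on the well-mixed liquid: M c_p dT/dt = ṁ c_p (T_in − T) − 130.
τ = M/ṁ = 362.85 s; T_ss = T_in − Q̇/(ṁ c_p) = 32.9 − 130/(8.13·2.14) = 25.428 °C.
Integrating: T(t) = T_ss + (T₀ − T_ss) e^(−t/τ).
T(619) = 25.428 + (-7.0280)·e^(−619/362.85) = 25.428 + (-7.0280)·0.18160 = 24.152 °C.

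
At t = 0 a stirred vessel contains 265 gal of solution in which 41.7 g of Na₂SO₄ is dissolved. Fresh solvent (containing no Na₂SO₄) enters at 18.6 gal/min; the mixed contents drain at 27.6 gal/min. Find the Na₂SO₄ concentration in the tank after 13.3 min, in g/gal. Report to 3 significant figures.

0.0454 g/gal

Let m(t) be the amount of Na₂SO₄. Volume: V(t) = V₀ + (Q_in − Q_out) t = 265 − 9.0000 t; V(13.3) = 145.30 gal.
No Na₂SO₄ enters, so dm/dt = −Q_out · (m/V).
Separate: dm/m = −Q_out dt/V(t) ⇒ ln(m/m₀) = −(Q_out/(Q_in−Q_out)) ln(V/V₀).
m = m₀ (V₀/V)^(Q_out/(Q_in−Q_out)) = 41.7 × (265/145.30)^(-3.0667) = 6.6038 g.
C = m/V = 6.6038/145.30 = 0.045450 g/gal.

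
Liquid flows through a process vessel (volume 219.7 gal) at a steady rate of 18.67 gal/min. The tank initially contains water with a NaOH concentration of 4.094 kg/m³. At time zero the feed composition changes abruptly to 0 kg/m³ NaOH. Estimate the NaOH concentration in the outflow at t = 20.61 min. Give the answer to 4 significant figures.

0.7104 kg/m³

Transient balance on the dissolved component: V dC/dt = Q(C_in − C).
Time constant τ = V/Q = 219.7/18.67 = 11.7675 min.
This is linear first-order; C(t) = C_in + (C₀ − C_in) e^(−t/τ).
C(20.61) = 0 + (4.094 − 0)·e^(−20.61/11.7675) = 0 + (4.09400)·0.173526 = 0.710415 kg/m³.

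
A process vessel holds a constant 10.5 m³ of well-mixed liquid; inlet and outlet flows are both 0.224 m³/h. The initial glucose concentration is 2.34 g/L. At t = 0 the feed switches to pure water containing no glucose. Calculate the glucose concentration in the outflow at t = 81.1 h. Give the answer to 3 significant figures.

0.415 g/L

Unsteady species balance (constant V, well mixed): V dC/dt = Q(C_in − C).
So dC/dt = (C_in − C)/τ with τ = V/Q = 10.5/0.224 = 46.875 h.
C approaches C_in exponentially: C(t) = C_in + (C₀ − C_in) e^(−t/τ).
C(81.1) = 0 + (2.34 − 0)·e^(−81.1/46.875) = 0 + (2.3400)·0.17726 = 0.41479 g/L.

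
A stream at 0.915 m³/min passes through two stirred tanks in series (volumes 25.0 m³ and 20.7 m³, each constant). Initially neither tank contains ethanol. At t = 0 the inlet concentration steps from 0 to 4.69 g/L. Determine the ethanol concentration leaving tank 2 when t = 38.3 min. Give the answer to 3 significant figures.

2.13 g/L

Each tank obeys Vᵢ dCᵢ/dt = Q(Cᵢ₋₁ − Cᵢ), so τᵢ = Vᵢ/Q.
τ₁ = 25.0/0.915 = 27.322 min; τ₂ = 20.7/0.915 = 22.623 min.
Tank 1: C₁ = C_in(1 − e^(−t/τ₁)). Tank 2 (τ₁ ≠ τ₂): C₂ = C_in[1 − (τ₁ e^(−t/τ₁) − τ₂ e^(−t/τ₂))/(τ₁ − τ₂)].
At t = 38.3: e^(−t/τ₁) = 0.24616, e^(−t/τ₂) = 0.18397.
C₂ = 4.69·[1 − (27.322·0.24616 − 22.623·0.18397)/(4.6995)] = 4.69·0.45448 = 2.1315 g/L.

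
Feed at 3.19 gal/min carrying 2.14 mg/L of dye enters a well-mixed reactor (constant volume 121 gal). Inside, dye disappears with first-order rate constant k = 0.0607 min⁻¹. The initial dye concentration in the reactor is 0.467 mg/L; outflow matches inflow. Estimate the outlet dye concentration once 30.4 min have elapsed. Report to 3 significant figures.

Species balance: V dC/dt = Q C_in − Q C − k V C.
dC/dt = (Q/V) C_in − (Q/V + k) C; effective rate a = Q/V + k = 0.026364 + 0.0607 = 0.087064 min⁻¹.
C_ss = Q C_in/(Q + kV) = 0.64801 mg/L; C(t) = C_ss + (C₀ − C_ss) e^(−a t).
C(30.4) = 0.64801 + (-0.18101)·e^(−0.087064·30.4) = 0.64801 + (-0.18101)·0.070882 = 0.63518 mg/L.

0.635 mg/L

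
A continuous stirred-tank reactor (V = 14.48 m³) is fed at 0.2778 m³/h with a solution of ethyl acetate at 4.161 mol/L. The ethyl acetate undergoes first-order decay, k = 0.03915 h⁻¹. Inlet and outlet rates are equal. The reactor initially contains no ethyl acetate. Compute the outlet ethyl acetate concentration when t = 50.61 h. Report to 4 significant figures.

1.297 mol/L

V dC/dt = Q(C_in − C) − k V C.
This is linear with rate a = Q/V + k = 0.0583351 h⁻¹.
C_ss = Q C_in/(Q + kV) = 1.36846 mol/L; C(t) = C_ss + (C₀ − C_ss) e^(−a t).
C(50.61) = 1.36846 + (-1.36846)·e^(−0.0583351·50.61) = 1.36846 + (-1.36846)·0.0522175 = 1.29700 mol/L.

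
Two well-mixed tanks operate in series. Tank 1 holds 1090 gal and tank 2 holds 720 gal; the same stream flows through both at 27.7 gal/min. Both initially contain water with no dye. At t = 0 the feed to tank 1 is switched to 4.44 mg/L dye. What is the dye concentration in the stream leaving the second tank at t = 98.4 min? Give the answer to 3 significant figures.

3.56 mg/L

Each tank obeys Vᵢ dCᵢ/dt = Q(Cᵢ₋₁ − Cᵢ), so τᵢ = Vᵢ/Q.
τ₁ = 1090/27.7 = 39.350 min; τ₂ = 720/27.7 = 25.993 min.
Solving the cascade with C₁(0)=C₂(0)=0 gives C₂(t) = C_in[1 − (τ₁ e^(−t/τ₁) − τ₂ e^(−t/τ₂))/(τ₁ − τ₂)].
At t = 98.4: e^(−t/τ₁) = 0.082034, e^(−t/τ₂) = 0.022694.
C₂ = 4.44·[1 − (39.350·0.082034 − 25.993·0.022694)/(13.357)] = 4.44·0.80249 = 3.5631 mg/L.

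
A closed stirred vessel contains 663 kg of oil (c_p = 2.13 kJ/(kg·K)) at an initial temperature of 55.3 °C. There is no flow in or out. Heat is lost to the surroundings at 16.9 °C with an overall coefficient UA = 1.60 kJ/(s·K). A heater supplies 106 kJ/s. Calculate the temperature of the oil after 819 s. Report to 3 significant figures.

72.1 °C

M c_p dT/dt = −UA(T − T_amb) + Q̇.
dT/dt = (T_ss − T)/τ with T_ss = T_amb + Q̇/UA = 16.9 + 106/1.60 = 83.150 °C, τ = M c_p/UA = 663·2.13/1.60 = 882.62 s.
This is linear first-order; T(t) = T_ss + (T₀ − T_ss) e^(−t/τ).
T(819) = 83.150 + (-27.850)·0.39538 = 72.139 °C.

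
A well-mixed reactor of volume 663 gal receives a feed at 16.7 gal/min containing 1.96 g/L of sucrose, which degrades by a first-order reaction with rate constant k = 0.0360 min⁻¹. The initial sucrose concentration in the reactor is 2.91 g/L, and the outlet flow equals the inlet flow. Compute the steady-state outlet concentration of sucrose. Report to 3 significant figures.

V dC/dt = Q(C_in − C) − k V C.
Steady state (dC/dt = 0): C_ss = Q C_in/(Q + kV) = C_in/(1 + kV/Q).
C_ss = 16.7·1.96/(16.7 + 0.0360·663) = 32.732/40.568 = 0.80684 g/L.

0.807 g/L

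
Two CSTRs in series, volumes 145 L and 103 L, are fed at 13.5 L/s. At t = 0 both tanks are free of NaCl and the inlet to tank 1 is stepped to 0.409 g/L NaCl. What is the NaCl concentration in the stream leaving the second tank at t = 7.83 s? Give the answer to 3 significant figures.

0.0873 g/L

Species balance on tank i: dCᵢ/dt = (Cᵢ₋₁ − Cᵢ)/τᵢ with τᵢ = Vᵢ/Q.
τ₁ = 145/13.5 = 10.741 s; τ₂ = 103/13.5 = 7.6296 s.
Solving the cascade with C₁(0)=C₂(0)=0 gives C₂(t) = C_in[1 − (τ₁ e^(−t/τ₁) − τ₂ e^(−t/τ₂))/(τ₁ − τ₂)].
At t = 7.83: e^(−t/τ₁) = 0.48239, e^(−t/τ₂) = 0.35834.
C₂ = 0.409·[1 − (10.741·0.48239 − 7.6296·0.35834)/(3.1111)] = 0.409·0.21340 = 0.087280 g/L.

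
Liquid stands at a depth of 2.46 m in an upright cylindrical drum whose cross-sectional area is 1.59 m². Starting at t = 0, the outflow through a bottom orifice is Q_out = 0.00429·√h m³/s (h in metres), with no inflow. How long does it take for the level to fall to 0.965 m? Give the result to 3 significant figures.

With no inflow, A dh/dt = −0.00429 √h.
This is separable: 2 d(√h)/dt = −0.00429/A, so √h = √h₀ − (0.00429/(2A)) t.
t = 2A(√h₀ − √h)/0.00429 = 2·1.59·(√2.46 − √0.965)/0.00429
  = 3.1800 × (1.5684 − 0.98234) / 0.00429 = 434.45 s.

434 s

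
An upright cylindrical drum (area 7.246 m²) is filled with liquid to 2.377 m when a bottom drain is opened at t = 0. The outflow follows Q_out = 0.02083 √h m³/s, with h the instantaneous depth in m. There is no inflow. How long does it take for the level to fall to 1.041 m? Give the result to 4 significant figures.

With no inflow, A dh/dt = −0.02083 √h.
∫ h^(−1/2) dh = −(0.02083/A) ∫ dt, giving 2√h = 2√h₀ − (0.02083/A) t.
t = 2A(√h₀ − √h)/0.02083 = 2·7.246·(√2.377 − √1.041)/0.02083
  = 14.4920 × (1.54175 − 1.02029) / 0.02083 = 362.793 s.

362.8 s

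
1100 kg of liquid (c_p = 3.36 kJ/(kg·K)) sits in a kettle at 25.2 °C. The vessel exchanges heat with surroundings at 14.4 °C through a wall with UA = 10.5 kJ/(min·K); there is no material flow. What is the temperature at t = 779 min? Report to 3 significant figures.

15.6 °C

Energy balance: M c_p dT/dt = −UA(T − T_amb).
dT/dt = (T_ss − T)/τ with T_ss = T_amb = 14.400 °C, τ = M c_p/UA = 1100·3.36/10.5 = 352.00 min.
Integrating: T(t) = T_ss + (T₀ − T_ss) e^(−t/τ).
T(779) = 14.400 + (10.800)·0.10936 = 15.581 °C.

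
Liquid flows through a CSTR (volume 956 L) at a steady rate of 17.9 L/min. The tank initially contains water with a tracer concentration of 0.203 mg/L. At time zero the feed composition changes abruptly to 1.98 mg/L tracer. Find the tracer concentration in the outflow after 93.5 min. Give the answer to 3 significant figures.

1.67 mg/L

Accumulation = in − out for the solute gives V dC/dt = Q(C_in − C).
So dC/dt = (C_in − C)/τ with τ = V/Q = 956/17.9 = 53.408 min.
This is linear first-order; C(t) = C_in + (C₀ − C_in) e^(−t/τ).
C(93.5) = 1.98 + (0.203 − 1.98)·e^(−93.5/53.408) = 1.98 + (-1.7770)·0.17366 = 1.6714 mg/L.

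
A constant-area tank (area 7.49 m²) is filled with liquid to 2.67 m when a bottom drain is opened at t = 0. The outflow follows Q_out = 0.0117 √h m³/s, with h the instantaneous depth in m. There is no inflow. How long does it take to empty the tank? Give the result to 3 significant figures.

2090 s

A dh/dt = −Q_out = −0.0117 √h.
∫ h^(−1/2) dh = −(0.0117/A) ∫ dt, giving 2√h = 2√h₀ − (0.0117/A) t.
Set h = 0: 2√h₀ = (0.0117/A) t_empty ⇒ t_empty = 2A√h₀/0.0117.
t_empty = 2·7.49·√2.67/0.0117 = 14.980·1.6340/0.0117 = 2092.1 s.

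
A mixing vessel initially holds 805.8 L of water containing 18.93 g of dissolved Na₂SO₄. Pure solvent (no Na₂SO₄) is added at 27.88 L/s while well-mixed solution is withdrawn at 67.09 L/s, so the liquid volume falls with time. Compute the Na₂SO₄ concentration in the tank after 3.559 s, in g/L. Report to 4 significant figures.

0.02052 g/L

Let m(t) be the amount of Na₂SO₄. Volume: V(t) = V₀ + (Q_in − Q_out) t = 805.8 − 39.2100 t; V(3.559) = 666.252 L.
Solute balance: dm/dt = 0 − Q_out C = −Q_out m/V(t).
dm/m = −Q_out dt/(V₀ − 39.2100 t); integrating gives ln(m/m₀) = −(Q_out/(Q_in−Q_out)) ln(V/V₀).
m = m₀ (V₀/V)^(Q_out/(Q_in−Q_out)) = 18.93 × (805.8/666.252)^(-1.71104) = 13.6722 g.
C = m/V = 13.6722/666.252 = 0.0205210 g/L.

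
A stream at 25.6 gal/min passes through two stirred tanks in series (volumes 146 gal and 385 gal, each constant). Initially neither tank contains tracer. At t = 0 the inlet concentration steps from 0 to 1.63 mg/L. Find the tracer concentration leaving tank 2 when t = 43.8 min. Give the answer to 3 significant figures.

1.49 mg/L

Each tank obeys Vᵢ dCᵢ/dt = Q(Cᵢ₋₁ − Cᵢ), so τᵢ = Vᵢ/Q.
τ₁ = 146/25.6 = 5.7031 min; τ₂ = 385/25.6 = 15.039 min.
Solving the cascade with C₁(0)=C₂(0)=0 gives C₂(t) = C_in[1 − (τ₁ e^(−t/τ₁) − τ₂ e^(−t/τ₂))/(τ₁ − τ₂)].
At t = 43.8: e^(−t/τ₁) = 0.00046197, e^(−t/τ₂) = 0.054344.
C₂ = 1.63·[1 − (5.7031·0.00046197 − 15.039·0.054344)/(-9.3359)] = 1.63·0.91274 = 1.4878 mg/L.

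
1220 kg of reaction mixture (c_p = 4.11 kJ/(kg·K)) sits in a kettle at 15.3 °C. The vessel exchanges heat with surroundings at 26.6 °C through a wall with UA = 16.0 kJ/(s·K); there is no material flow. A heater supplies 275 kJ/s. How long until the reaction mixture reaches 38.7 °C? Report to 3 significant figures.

M c_p dT/dt = −UA(T − T_amb) + Q̇.
τ = M c_p/UA = 313.39 s; T_ss = T_amb + Q̇/UA = 26.6 + 275/16.0 = 43.788 °C.
T(t) = T_ss + (T₀ − T_ss)e^(−t/τ); set T = 38.7:
t = −τ ln[(T − T_ss)/(T₀ − T_ss)] = −313.39 · ln(0.17859) = 539.87 s.

540 s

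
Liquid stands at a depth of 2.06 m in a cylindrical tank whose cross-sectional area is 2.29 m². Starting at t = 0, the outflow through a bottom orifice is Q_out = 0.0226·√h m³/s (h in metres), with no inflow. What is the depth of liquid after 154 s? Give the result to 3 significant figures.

A dh/dt = −Q_out = −0.0226 √h.
Separate and integrate: 2(√h − √h₀) = −(0.0226/A) t.
√h = √2.06 − 0.0226·154/(2·2.29) = 1.4353 − 0.75991 = 0.67536.
h = 0.67536² = 0.45611 m.

0.456 m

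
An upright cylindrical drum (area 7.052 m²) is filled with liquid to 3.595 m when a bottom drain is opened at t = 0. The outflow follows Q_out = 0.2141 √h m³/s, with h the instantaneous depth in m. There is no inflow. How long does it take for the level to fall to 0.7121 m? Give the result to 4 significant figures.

69.31 s

Accumulation of liquid (constant cross-section A): A dh/dt = −0.2141 √h.
This is separable: 2 d(√h)/dt = −0.2141/A, so √h = √h₀ − (0.2141/(2A)) t.
t = 2A(√h₀ − √h)/0.2141 = 2·7.052·(√3.595 − √0.7121)/0.2141
  = 14.1040 × (1.89605 − 0.843860) / 0.2141 = 69.3137 s.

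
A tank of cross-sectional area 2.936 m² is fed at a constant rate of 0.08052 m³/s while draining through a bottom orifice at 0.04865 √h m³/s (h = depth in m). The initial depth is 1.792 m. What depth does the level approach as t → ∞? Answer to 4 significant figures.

Unsteady balance on liquid volume: A dh/dt = Q_in − 0.04865 √h. At steady state dh/dt = 0:
Q_in = 0.04865 √h_ss ⇒ √h_ss = 0.08052/0.04865 = 1.65509.
h_ss = 1.65509² = 2.73931 m. (Since h₀ = 1.792 m < h_ss, the level will rise toward this value.)

2.739 m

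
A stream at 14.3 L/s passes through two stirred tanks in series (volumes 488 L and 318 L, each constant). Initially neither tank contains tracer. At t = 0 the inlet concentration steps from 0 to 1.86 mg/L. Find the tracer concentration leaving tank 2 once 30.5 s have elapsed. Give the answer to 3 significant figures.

Time constants: τᵢ = Vᵢ/Q for each well-mixed tank.
τ₁ = 488/14.3 = 34.126 s; τ₂ = 318/14.3 = 22.238 s.
Solving the cascade with C₁(0)=C₂(0)=0 gives C₂(t) = C_in[1 − (τ₁ e^(−t/τ₁) − τ₂ e^(−t/τ₂))/(τ₁ − τ₂)].
At t = 30.5: e^(−t/τ₁) = 0.40912, e^(−t/τ₂) = 0.25372.
C₂ = 1.86·[1 − (34.126·0.40912 − 22.238·0.25372)/(11.888)] = 1.86·0.30019 = 0.55835 mg/L.

0.558 mg/L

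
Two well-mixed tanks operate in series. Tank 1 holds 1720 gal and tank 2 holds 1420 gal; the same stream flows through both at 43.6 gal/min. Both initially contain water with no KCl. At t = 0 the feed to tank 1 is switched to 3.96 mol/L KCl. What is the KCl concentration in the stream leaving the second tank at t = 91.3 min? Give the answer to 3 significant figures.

Each tank obeys Vᵢ dCᵢ/dt = Q(Cᵢ₋₁ − Cᵢ), so τᵢ = Vᵢ/Q.
τ₁ = 1720/43.6 = 39.450 min; τ₂ = 1420/43.6 = 32.569 min.
Tank 1: C₁ = C_in(1 − e^(−t/τ₁)). Tank 2 (τ₁ ≠ τ₂): C₂ = C_in[1 − (τ₁ e^(−t/τ₁) − τ₂ e^(−t/τ₂))/(τ₁ − τ₂)].
At t = 91.3: e^(−t/τ₁) = 0.098831, e^(−t/τ₂) = 0.060610.
C₂ = 3.96·[1 − (39.450·0.098831 − 32.569·0.060610)/(6.8807)] = 3.96·0.72026 = 2.8522 mol/L.

2.85 mol/L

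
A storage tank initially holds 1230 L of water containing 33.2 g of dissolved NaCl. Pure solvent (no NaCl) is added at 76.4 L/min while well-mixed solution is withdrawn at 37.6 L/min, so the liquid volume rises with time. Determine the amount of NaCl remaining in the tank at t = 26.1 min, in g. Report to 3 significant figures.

Let m(t) be the amount of NaCl. Volume: V(t) = V₀ + (Q_in − Q_out) t = 1230 + 38.800 t; V(26.1) = 2242.7 L.
No NaCl enters, so dm/dt = −Q_out · (m/V).
dm/m = −Q_out dt/(V₀ + 38.800 t); integrating gives ln(m/m₀) = −(Q_out/(Q_in−Q_out)) ln(V/V₀).
m = m₀ (V₀/V)^(Q_out/(Q_in−Q_out)) = 33.2 × (1230/2242.7)^(0.96907) = 18.550 g.

18.5 g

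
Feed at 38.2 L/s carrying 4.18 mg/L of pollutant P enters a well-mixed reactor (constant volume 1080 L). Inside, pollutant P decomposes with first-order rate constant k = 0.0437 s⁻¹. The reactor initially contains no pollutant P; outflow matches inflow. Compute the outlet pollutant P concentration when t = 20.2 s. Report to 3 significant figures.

1.49 mg/L

Species balance: V dC/dt = Q C_in − Q C − k V C.
dC/dt = (Q/V) C_in − (Q/V + k) C; effective rate a = Q/V + k = 0.035370 + 0.0437 = 0.079070 s⁻¹.
C_ss = Q C_in/(Q + kV) = 1.8698 mg/L; C(t) = C_ss + (C₀ − C_ss) e^(−a t).
C(20.2) = 1.8698 + (-1.8698)·e^(−0.079070·20.2) = 1.8698 + (-1.8698)·0.20246 = 1.4913 mg/L.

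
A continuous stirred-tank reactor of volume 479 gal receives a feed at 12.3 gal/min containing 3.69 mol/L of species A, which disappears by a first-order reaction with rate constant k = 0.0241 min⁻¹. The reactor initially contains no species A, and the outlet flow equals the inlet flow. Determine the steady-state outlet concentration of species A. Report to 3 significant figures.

V dC/dt = Q(C_in − C) − k V C.
At steady state: 0 = Q C_in − (Q + kV) C_ss, so C_ss = Q C_in/(Q + kV).
C_ss = 12.3·3.69/(12.3 + 0.0241·479) = 45.387/23.844 = 1.9035 mol/L.

1.90 mol/L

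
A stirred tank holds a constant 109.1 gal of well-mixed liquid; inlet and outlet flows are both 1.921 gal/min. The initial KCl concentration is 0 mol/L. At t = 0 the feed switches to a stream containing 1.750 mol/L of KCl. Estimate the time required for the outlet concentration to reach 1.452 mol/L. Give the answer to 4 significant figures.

Unsteady species balance (constant V, well mixed): V dC/dt = Q(C_in − C), so τ = V/Q = 56.7933 min.
C(t) = C_in + (C₀ − C_in) e^(−t/τ). Set C = 1.452 and solve for t:
e^(−t/τ) = (C − C_in)/(C₀ − C_in) = (1.452 − 1.750)/(0 − 1.750) = 0.170286
t = −τ ln(…) = 56.7933 × 1.77028 = 100.540 min.

100.5 min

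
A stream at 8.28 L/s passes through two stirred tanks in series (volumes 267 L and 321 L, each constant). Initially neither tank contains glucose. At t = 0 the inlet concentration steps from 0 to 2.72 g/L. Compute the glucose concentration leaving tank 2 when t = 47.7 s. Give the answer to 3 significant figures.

1.06 g/L

Time constants: τᵢ = Vᵢ/Q for each well-mixed tank.
τ₁ = 267/8.28 = 32.246 s; τ₂ = 321/8.28 = 38.768 s.
Tank 1: C₁ = C_in(1 − e^(−t/τ₁)). Tank 2 (τ₁ ≠ τ₂): C₂ = C_in[1 − (τ₁ e^(−t/τ₁) − τ₂ e^(−t/τ₂))/(τ₁ − τ₂)].
At t = 47.7: e^(−t/τ₁) = 0.22781, e^(−t/τ₂) = 0.29218.
C₂ = 2.72·[1 − (32.246·0.22781 − 38.768·0.29218)/(-6.5217)] = 2.72·0.38957 = 1.0596 g/L.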